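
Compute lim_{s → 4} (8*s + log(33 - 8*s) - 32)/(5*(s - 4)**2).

-32/5

Direct substitution gives 0/0.
Apply L'Hôpital: lim (8 - 8/(33 - 8*s))/(10*s - 40), still 0/0.
After 2 applications of L'Hôpital's rule the quotient is (-64/(33 - 8*s)^2)/(10); substituting s = 4 gives -32/5.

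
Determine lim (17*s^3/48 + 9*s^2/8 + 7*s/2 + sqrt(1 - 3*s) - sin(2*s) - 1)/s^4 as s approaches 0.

Substitution gives 0/0; apply L'Hôpital's rule 4 times.
After differentiating numerator and denominator 4 times the quotient is (-16*sin(2*s) - 1215/(16*(1 - 3*s)^(7/2)))/(24); at s = 0 this is -405/128.

-405/128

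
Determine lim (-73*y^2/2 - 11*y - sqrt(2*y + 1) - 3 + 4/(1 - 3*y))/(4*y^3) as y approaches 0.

Substitution gives 0/0 (the numerator vanishes to order 3).
Expand each term to order y^3: the coefficient of y^3 in −√(1 + 2y) is -1/2 and in 4·1/(1 - 3y) is 108.
Lower-order terms cancel with the polynomial part, so the numerator is (215/2)·y^3 + o(y^3), and the limit is (215/2)/(4) = 215/8.

215/8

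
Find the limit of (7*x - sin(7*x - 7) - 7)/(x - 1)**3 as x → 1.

343/6

Direct substitution gives 0/0.
Apply L'Hôpital: lim (7 - 7*cos(7*x - 7))/(3*(x - 1)^2), still 0/0.
Apply L'Hôpital: lim (49*sin(7*x - 7))/(6*x - 6), still 0/0.
After 3 applications of L'Hôpital's rule the quotient is (343*cos(7*x - 7))/(6); substituting x = 1 gives 343/6.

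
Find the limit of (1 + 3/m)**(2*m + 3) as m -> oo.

Let L be the limit and take ln: ln L = lim (2m + 3)·ln(1 + 3/m) = lim (2m + 3)·(3/m + O(1/m²)) = 6.
Hence L = e^(6).

e^(6)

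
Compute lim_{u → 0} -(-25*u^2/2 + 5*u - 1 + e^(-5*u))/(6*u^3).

125/36

Direct substitution gives 0/0.
Apply L'Hôpital: lim (-25*u + 5 - 5*e^(-5*u))/(-18*u^2), still 0/0.
Apply L'Hôpital: lim (-25 + 25*e^(-5*u))/(-36*u), still 0/0.
After 3 applications of L'Hôpital's rule the quotient is (-125*e^(-5*u))/(-36); substituting u = 0 gives 125/36.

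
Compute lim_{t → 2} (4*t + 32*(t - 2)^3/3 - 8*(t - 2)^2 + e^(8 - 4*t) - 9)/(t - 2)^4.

Direct substitution gives 0/0.
Apply L'Hôpital: lim (-16*t + 32*(t - 2)^2 - 4*e^(8 - 4*t) + 36)/(4*(t - 2)^3), still 0/0.
Apply L'Hôpital: lim (64*t + 16*e^(8 - 4*t) - 144)/(12*(t - 2)^2), still 0/0.
Apply L'Hôpital: lim (64 - 64*e^(8 - 4*t))/(24*t - 48), still 0/0.
After 4 applications of L'Hôpital's rule the quotient is (256*e^(8 - 4*t))/(24); substituting t = 2 gives 32/3.

32/3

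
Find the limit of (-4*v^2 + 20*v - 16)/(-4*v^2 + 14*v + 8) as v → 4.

2/3

At v = 4 both the top and bottom vanish — a removable singularity. Factoring out (v - 4) from each leaves (4 - 4*v)/(-4*v - 2), which at v = 4 equals 2/3.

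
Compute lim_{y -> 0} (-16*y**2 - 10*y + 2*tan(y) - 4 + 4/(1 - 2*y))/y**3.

98/3

Substitution gives 0/0; apply L'Hôpital's rule 3 times.
After differentiating numerator and denominator 3 times the quotient is (12*tan(y)^2/cos(y)^2 + 4/cos(y)^2 + 192/(2*y - 1)^4)/(6); at y = 0 this is 98/3.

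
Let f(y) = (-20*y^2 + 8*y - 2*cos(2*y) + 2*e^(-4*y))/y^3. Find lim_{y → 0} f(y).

Substitution gives 0/0; apply L'Hôpital's rule 3 times.
After differentiating numerator and denominator 3 times the quotient is (-16*sin(2*y) - 128*e^(-4*y))/(6); at y = 0 this is -64/3.

-64/3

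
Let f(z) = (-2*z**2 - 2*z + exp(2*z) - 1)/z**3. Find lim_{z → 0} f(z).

Direct substitution gives 0/0.
Apply L'Hôpital: lim (-4*z + 2*e^(2*z) - 2)/(3*z^2), still 0/0.
Apply L'Hôpital: lim (4*e^(2*z) - 4)/(6*z), still 0/0.
After 3 applications of L'Hôpital's rule the quotient is (8*e^(2*z))/(6); substituting z = 0 gives 4/3.

4/3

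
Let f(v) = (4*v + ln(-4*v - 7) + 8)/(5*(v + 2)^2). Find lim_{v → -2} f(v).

Direct substitution gives 0/0.
Apply L'Hôpital: lim (4 - 4/(-4*v - 7))/(10*v + 20), still 0/0.
After 2 applications of L'Hôpital's rule the quotient is (-16/(-4*v - 7)^2)/(10); substituting v = -2 gives -8/5.

-8/5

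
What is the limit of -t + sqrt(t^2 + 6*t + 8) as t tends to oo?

3

An ∞ − ∞ form. Rationalising with the conjugate, the difference becomes (6t + 8) / (√(t^2 + 6*t + 8) + t).
For large t the denominator behaves like 2·t, so the quotient tends to 6/2 = 3.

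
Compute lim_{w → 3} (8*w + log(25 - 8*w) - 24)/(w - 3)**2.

-32

Direct substitution gives 0/0.
Apply L'Hôpital: lim (8 - 8/(25 - 8*w))/(2*w - 6), still 0/0.
After 2 applications of L'Hôpital's rule the quotient is (-64/(25 - 8*w)^2)/(2); substituting w = 3 gives -32.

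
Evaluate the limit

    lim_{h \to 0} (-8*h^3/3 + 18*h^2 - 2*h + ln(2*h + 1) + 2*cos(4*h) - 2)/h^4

Substitution gives 0/0; apply L'Hôpital's rule 4 times.
After differentiating numerator and denominator 4 times the quotient is (512*cos(4*h) - 96/(2*h + 1)^4)/(24); at h = 0 this is 52/3.

52/3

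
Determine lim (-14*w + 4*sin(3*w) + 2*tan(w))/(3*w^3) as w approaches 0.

-52/9

Substitution gives 0/0; apply L'Hôpital's rule 3 times.
After differentiating numerator and denominator 3 times the quotient is (-108*cos(3*w) + 12*tan(w)^4 + 16*tan(w)^2 + 4)/(18); at w = 0 this is -52/9.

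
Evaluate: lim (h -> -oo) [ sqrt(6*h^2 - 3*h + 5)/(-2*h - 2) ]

For large |h|, √(6*h^2 - 3*h + 5) ≈ √6·|h| and the denominator ≈ -2h.
Since h → −∞, |h| = −h, giving −√6/(-2) = √(6)/2.

√(6)/2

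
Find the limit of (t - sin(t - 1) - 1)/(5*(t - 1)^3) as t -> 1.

1/30

Direct substitution gives 0/0.
Apply L'Hôpital: lim (1 - cos(t - 1))/(15*(t - 1)^2), still 0/0.
Apply L'Hôpital: lim (sin(t - 1))/(30*t - 30), still 0/0.
After 3 applications of L'Hôpital's rule the quotient is (cos(t - 1))/(30); substituting t = 1 gives 1/30.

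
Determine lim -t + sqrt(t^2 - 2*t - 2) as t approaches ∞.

An ∞ − ∞ form. Rationalising with the conjugate, the difference becomes (-2t - 2) / (√(t^2 - 2*t - 2) + t).
For large t the denominator behaves like 2·t, so the quotient tends to -2/2 = -1.

-1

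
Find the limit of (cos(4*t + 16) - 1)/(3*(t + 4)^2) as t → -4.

-8/3

Direct substitution gives 0/0.
Apply L'Hôpital: lim (-4*sin(4*t + 16))/(6*t + 24), still 0/0.
After 2 applications of L'Hôpital's rule the quotient is (-16*cos(4*t + 16))/(6); substituting t = -4 gives -8/3.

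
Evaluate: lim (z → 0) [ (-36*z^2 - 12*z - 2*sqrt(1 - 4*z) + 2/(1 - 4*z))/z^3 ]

Substitution gives 0/0; apply L'Hôpital's rule 3 times.
After differentiating numerator and denominator 3 times the quotient is (768/(1 - 4*z)^4 + 48*(4*z - 1)^4/(1 - 4*z)^(13/2))/(6); at z = 0 this is 136.

136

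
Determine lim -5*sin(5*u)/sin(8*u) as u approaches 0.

Substitution gives 0/0.
Divide numerator and denominator by u: sin(5u)/u → 5 and sin(8u)/u → 8, so the limit is -5·5/8 = -25/8.

-25/8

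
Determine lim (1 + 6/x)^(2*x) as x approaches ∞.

The base → 1 and the exponent → ∞: a 1^∞ form.
Take logarithms: (2x)·ln(1 + 6/x). Since ln(1+u) ~ u for small u, this behaves like (2x)·(6/x) → 12.
So the limit is e^(12).

e^(12)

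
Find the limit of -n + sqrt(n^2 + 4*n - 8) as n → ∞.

2

An ∞ − ∞ form. Rationalising with the conjugate, the difference becomes (4n - 8) / (√(n^2 + 4*n - 8) + n).
For large n the denominator behaves like 2·n, so the quotient tends to 4/2 = 2.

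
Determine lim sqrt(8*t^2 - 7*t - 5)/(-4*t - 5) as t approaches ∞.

-√(2)/2

For large |t|, √(8*t^2 - 7*t - 5) ≈ √8·|t| and the denominator ≈ -4t.
Since t → +∞, |t| = t, giving √8/(-4) = -√(2)/2.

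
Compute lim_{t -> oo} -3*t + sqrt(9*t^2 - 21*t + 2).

-7/2

This has the form ∞ − ∞. Multiply and divide by the conjugate √(9*t^2 - 21*t + 2) + 3t.
That gives (-21t + 2) / (√(9*t^2 - 21*t + 2) + 3t).
Divide numerator and denominator by t: the limit is -21/(2·3) = -7/2.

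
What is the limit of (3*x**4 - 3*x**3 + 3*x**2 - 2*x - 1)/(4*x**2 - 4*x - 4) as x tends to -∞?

The numerator has higher degree (4 > 2); the quotient behaves like (3/(4))·x^2 for large |x|.
As x → −∞ this diverges to ∞.

∞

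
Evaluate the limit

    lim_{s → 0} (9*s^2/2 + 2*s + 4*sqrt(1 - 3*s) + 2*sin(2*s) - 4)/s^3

Substitution gives 0/0 (the numerator vanishes to order 3).
Expand each term to order s^3: the coefficient of s^3 in 4·√(1 - 3s) is -27/4 and in 2·sin(2s) is -8/3.
Lower-order terms cancel with the polynomial part, so the numerator is (-113/12)·s^3 + o(s^3), and the limit is (-113/12)/(1) = -113/12.

-113/12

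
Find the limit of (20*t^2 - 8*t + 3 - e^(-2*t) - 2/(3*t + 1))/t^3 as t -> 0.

Substitution gives 0/0; apply L'Hôpital's rule 3 times.
After differentiating numerator and denominator 3 times the quotient is (8*e^(-2*t) + 324/(3*t + 1)^4)/(6); at t = 0 this is 166/3.

166/3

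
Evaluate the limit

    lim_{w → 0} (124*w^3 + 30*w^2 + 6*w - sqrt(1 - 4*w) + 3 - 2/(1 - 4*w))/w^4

-502

Substitution gives 0/0; apply L'Hôpital's rule 4 times.
After differentiating numerator and denominator 4 times the quotient is (12288/(4*w - 1)^5 - 240*(4*w - 1)^5/(1 - 4*w)^(17/2))/(24); at w = 0 this is -502.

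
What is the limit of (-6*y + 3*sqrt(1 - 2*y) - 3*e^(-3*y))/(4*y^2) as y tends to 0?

-15/4

Substitution gives 0/0; apply L'Hôpital's rule 2 times.
After differentiating numerator and denominator 2 times the quotient is (-27*e^(-3*y) - 3/(1 - 2*y)^(3/2))/(8); at y = 0 this is -15/4.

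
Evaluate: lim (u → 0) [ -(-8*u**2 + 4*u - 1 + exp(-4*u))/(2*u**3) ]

Direct substitution gives 0/0.
Apply L'Hôpital: lim (-16*u + 4 - 4*e^(-4*u))/(-6*u^2), still 0/0.
Apply L'Hôpital: lim (-16 + 16*e^(-4*u))/(-12*u), still 0/0.
After 3 applications of L'Hôpital's rule the quotient is (-64*e^(-4*u))/(-12); substituting u = 0 gives 16/3.

16/3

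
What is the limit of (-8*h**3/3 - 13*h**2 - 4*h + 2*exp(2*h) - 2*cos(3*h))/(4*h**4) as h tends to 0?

Substitution gives 0/0 (the numerator vanishes to order 4).
Expand each term to order h^4: the coefficient of h^4 in 2·e^(2h) is 4/3 and in -2·cos(3h) is -27/4.
Lower-order terms cancel with the polynomial part, so the numerator is (-65/12)·h^4 + o(h^4), and the limit is (-65/12)/(4) = -65/48.

-65/48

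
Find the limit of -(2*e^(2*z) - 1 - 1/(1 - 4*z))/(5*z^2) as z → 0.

12/5

Substitution gives 0/0; apply L'Hôpital's rule 2 times.
After differentiating numerator and denominator 2 times the quotient is (8*e^(2*z) + 32/(4*z - 1)^3)/(-10); at z = 0 this is 12/5.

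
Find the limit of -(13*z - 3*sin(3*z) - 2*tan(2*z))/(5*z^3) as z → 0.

Substitution gives 0/0 (the numerator vanishes to order 3).
Expand each term to order z^3: the coefficient of z^3 in -2·tan(2z) is -16/3 and in -3·sin(3z) is 27/2.
Lower-order terms cancel with the polynomial part, so the numerator is (49/6)·z^3 + o(z^3), and the limit is (49/6)/(-5) = -49/30.

-49/30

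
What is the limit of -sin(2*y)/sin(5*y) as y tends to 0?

Substitution gives 0/0.
Divide numerator and denominator by y: sin(2y)/y → 2 and sin(5y)/y → 5, so the limit is -1·2/5 = -2/5.

-2/5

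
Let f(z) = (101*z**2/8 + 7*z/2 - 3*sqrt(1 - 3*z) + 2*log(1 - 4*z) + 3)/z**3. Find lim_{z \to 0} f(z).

-1805/48

Substitution gives 0/0 (the numerator vanishes to order 3).
Expand each term to order z^3: the coefficient of z^3 in 2·ln(1 - 4z) is -128/3 and in -3·√(1 - 3z) is 81/16.
Lower-order terms cancel with the polynomial part, so the numerator is (-1805/48)·z^3 + o(z^3), and the limit is (-1805/48)/(1) = -1805/48.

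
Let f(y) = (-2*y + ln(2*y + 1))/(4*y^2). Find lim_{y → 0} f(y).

Direct substitution gives 0/0.
Apply L'Hôpital: lim (-2 + 2/(2*y + 1))/(8*y), still 0/0.
After 2 applications of L'Hôpital's rule the quotient is (-4/(2*y + 1)^2)/(8); substituting y = 0 gives -1/2.

-1/2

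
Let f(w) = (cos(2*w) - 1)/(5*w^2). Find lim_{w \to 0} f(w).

Direct substitution gives 0/0.
Apply L'Hôpital: lim (-2*sin(2*w))/(10*w), still 0/0.
After 2 applications of L'Hôpital's rule the quotient is (-4*cos(2*w))/(10); substituting w = 0 gives -2/5.

-2/5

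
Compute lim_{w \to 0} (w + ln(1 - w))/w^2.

Direct substitution gives 0/0.
Apply L'Hôpital: lim (1 - 1/(1 - w))/(2*w), still 0/0.
After 2 applications of L'Hôpital's rule the quotient is (-1/(1 - w)^2)/(2); substituting w = 0 gives -1/2.

-1/2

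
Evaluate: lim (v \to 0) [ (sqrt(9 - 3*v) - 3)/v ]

-1/2

Substitution gives 0/0. Multiply numerator and denominator by the conjugate √(9 - 3v) + √9.
The numerator becomes (9 - 3v) − 9 = -3v, so the expression simplifies to -3/(√(9 - 3v) + √9).
Letting v → 0 gives -3/(2√9) = -1/2.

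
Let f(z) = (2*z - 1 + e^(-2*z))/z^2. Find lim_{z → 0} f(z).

2

Direct substitution gives 0/0.
Apply L'Hôpital: lim (2 - 2*e^(-2*z))/(2*z), still 0/0.
After 2 applications of L'Hôpital's rule the quotient is (4*e^(-2*z))/(2); substituting z = 0 gives 2.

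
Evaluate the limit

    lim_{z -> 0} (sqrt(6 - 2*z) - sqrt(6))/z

A 0/0 form; rationalise with √(6 - 2z) + √6. This collapses the numerator to -2z, leaving -2/(√(6 - 2z) + √6) → -2/(2√6) = -√(6)/6.

-√(6)/6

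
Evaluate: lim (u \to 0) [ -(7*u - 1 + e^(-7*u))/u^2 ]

Direct substitution gives 0/0.
Apply L'Hôpital: lim (7 - 7*e^(-7*u))/(-2*u), still 0/0.
After 2 applications of L'Hôpital's rule the quotient is (49*e^(-7*u))/(-2); substituting u = 0 gives -49/2.

-49/2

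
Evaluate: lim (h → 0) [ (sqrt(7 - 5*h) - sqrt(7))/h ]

-5*√(7)/14

A 0/0 form; rationalise with √(7 - 5h) + √7. This collapses the numerator to -5h, leaving -5/(√(7 - 5h) + √7) → -5/(2√7) = -5*√(7)/14.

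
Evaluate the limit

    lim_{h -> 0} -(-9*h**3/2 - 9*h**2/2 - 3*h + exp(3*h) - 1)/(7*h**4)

Direct substitution gives 0/0.
Apply L'Hôpital: lim (-27*h^2/2 - 9*h + 3*e^(3*h) - 3)/(-28*h^3), still 0/0.
Apply L'Hôpital: lim (-27*h + 9*e^(3*h) - 9)/(-84*h^2), still 0/0.
Apply L'Hôpital: lim (27*e^(3*h) - 27)/(-168*h), still 0/0.
After 4 applications of L'Hôpital's rule the quotient is (81*e^(3*h))/(-168); substituting h = 0 gives -27/56.

-27/56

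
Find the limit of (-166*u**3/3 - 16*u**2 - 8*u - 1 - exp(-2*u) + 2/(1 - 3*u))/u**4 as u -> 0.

484/3

Substitution gives 0/0; apply L'Hôpital's rule 4 times.
After differentiating numerator and denominator 4 times the quotient is (-16*e^(-2*u) - 3888/(3*u - 1)^5)/(24); at u = 0 this is 484/3.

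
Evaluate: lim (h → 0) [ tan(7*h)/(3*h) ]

7/3

Substitution gives 0/0.
Since tan(u)/u → 1 as u → 0, tan(7h)/(7h) → 1 and the limit is 7/3.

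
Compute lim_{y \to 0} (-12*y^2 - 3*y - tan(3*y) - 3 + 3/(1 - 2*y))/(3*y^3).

Substitution gives 0/0; apply L'Hôpital's rule 3 times.
After differentiating numerator and denominator 3 times the quotient is (18*(12*(2*y - 1)^4*(cos(6*y) - 2)/(cos(6*y) + 1)^2 + 8)/(2*y - 1)^4)/(18); at y = 0 this is 5.

5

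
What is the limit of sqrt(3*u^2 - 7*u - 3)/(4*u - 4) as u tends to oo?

For large |u|, √(3*u^2 - 7*u - 3) ≈ √3·|u| and the denominator ≈ 4u.
Since u → +∞, |u| = u, giving √3/(4) = √(3)/4.

√(3)/4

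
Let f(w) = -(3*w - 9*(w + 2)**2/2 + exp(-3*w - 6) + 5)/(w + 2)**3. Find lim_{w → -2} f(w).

Direct substitution gives 0/0.
Apply L'Hôpital: lim (-9*w - 3*e^(-3*w - 6) - 15)/(-3*(w + 2)^2), still 0/0.
Apply L'Hôpital: lim (9*e^(-3*w - 6) - 9)/(-6*w - 12), still 0/0.
After 3 applications of L'Hôpital's rule the quotient is (-27*e^(-3*w - 6))/(-6); substituting w = -2 gives 9/2.

9/2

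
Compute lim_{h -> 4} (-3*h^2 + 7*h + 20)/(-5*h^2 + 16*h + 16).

17/24

Direct substitution gives 0/0, so factor. Both numerator and denominator have (h - 4) as a factor.
After cancelling, the expression reduces to (-3*h - 5)/(-5*h - 4).
Substituting h = 4 gives 17/24.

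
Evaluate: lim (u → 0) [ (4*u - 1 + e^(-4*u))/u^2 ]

Direct substitution gives 0/0.
Apply L'Hôpital: lim (4 - 4*e^(-4*u))/(2*u), still 0/0.
After 2 applications of L'Hôpital's rule the quotient is (16*e^(-4*u))/(2); substituting u = 0 gives 8.

8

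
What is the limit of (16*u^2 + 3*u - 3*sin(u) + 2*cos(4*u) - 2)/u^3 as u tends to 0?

Substitution gives 0/0; apply L'Hôpital's rule 3 times.
After differentiating numerator and denominator 3 times the quotient is (128*sin(4*u) + 3*cos(u))/(6); at u = 0 this is 1/2.

1/2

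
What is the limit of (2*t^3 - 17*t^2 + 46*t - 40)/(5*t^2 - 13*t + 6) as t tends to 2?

Since t = 2 makes numerator and denominator zero, (t - 2) divides both.
Cancelling it gives (2*t^2 - 13*t + 20)/(5*t - 3); now plug in t = 2 to get 2/7.

2/7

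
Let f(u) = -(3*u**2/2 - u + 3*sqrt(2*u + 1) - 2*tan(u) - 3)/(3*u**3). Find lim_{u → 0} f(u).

Substitution gives 0/0 (the numerator vanishes to order 3).
Expand each term to order u^3: the coefficient of u^3 in 3·√(1 + 2u) is 3/2 and in -2·tan(u) is -2/3.
Lower-order terms cancel with the polynomial part, so the numerator is (5/6)·u^3 + o(u^3), and the limit is (5/6)/(-3) = -5/18.

-5/18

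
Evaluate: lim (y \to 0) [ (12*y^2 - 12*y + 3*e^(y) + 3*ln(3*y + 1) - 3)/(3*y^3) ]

Substitution gives 0/0 (the numerator vanishes to order 3).
Expand each term to order y^3: the coefficient of y^3 in 3·e^(y) is 1/2 and in 3·ln(1 + 3y) is 27.
Lower-order terms cancel with the polynomial part, so the numerator is (55/2)·y^3 + o(y^3), and the limit is (55/2)/(3) = 55/6.

55/6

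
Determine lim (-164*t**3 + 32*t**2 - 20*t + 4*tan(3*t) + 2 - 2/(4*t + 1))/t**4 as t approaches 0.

Substitution gives 0/0 (the numerator vanishes to order 4).
Expand each term to order t^4: the coefficient of t^4 in 4·tan(3t) is 0 and in -2·1/(1 + 4t) is -512.
Lower-order terms cancel with the polynomial part, so the numerator is (-512)·t^4 + o(t^4), and the limit is (-512)/(1) = -512.

-512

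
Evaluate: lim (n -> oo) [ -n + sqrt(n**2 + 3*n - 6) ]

3/2

An ∞ − ∞ form. Rationalising with the conjugate, the difference becomes (3n - 6) / (√(n^2 + 3*n - 6) + n).
For large n the denominator behaves like 2·n, so the quotient tends to 3/2 = 3/2.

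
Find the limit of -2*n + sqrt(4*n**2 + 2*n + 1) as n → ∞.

This has the form ∞ − ∞. Multiply and divide by the conjugate √(4*n^2 + 2*n + 1) + 2n.
That gives (2n + 1) / (√(4*n^2 + 2*n + 1) + 2n).
Divide numerator and denominator by n: the limit is 2/(2·2) = 1/2.

1/2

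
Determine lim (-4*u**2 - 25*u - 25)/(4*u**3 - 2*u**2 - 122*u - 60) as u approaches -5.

Since u = -5 makes numerator and denominator zero, (u + 5) divides both.
Cancelling it gives (-4*u - 5)/(4*u^2 - 22*u - 12); now plug in u = -5 to get 5/66.

5/66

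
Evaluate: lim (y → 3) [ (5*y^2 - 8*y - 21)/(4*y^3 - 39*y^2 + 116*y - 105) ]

-11/5

At y = 3 both the top and bottom vanish — a removable singularity. Factoring out (y - 3) from each leaves (5*y + 7)/(4*y^2 - 27*y + 35), which at y = 3 equals -11/5.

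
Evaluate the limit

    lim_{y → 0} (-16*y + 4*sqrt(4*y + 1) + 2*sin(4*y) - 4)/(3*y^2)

Substitution gives 0/0; apply L'Hôpital's rule 2 times.
After differentiating numerator and denominator 2 times the quotient is (-32*sin(4*y) - 16/(4*y + 1)^(3/2))/(6); at y = 0 this is -8/3.

-8/3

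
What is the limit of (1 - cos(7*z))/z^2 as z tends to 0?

Substitution gives 0/0.
Use (1 − cos u)/u² → 1/2 with u = 7z: the limit is 7²/(2·1) = 49/2.

49/2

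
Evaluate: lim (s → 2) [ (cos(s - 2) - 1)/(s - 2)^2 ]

-1/2

Direct substitution gives 0/0.
Apply L'Hôpital: lim (-sin(s - 2))/(2*s - 4), still 0/0.
After 2 applications of L'Hôpital's rule the quotient is (-cos(s - 2))/(2); substituting s = 2 gives -1/2.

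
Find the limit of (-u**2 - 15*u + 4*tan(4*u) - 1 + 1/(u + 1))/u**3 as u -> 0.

Substitution gives 0/0 (the numerator vanishes to order 3).
Expand each term to order u^3: the coefficient of u^3 in 1/(1 + u) is -1 and in 4·tan(4u) is 256/3.
Lower-order terms cancel with the polynomial part, so the numerator is (253/3)·u^3 + o(u^3), and the limit is (253/3)/(1) = 253/3.

253/3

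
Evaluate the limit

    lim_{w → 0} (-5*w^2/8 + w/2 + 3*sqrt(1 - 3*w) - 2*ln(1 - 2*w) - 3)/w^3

13/48

Substitution gives 0/0; apply L'Hôpital's rule 3 times.
After differentiating numerator and denominator 3 times the quotient is (-32/(2*w - 1)^3 - 243/(8*(1 - 3*w)^(5/2)))/(6); at w = 0 this is 13/48.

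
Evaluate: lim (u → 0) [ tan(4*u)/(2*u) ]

Substitution gives 0/0.
Since tan(θ)/θ → 1 as θ → 0, tan(4u)/(4u) → 1 and the limit is 4/2 = 2.

2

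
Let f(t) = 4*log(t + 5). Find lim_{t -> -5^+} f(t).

As t → -5⁺, t + 5 → 0⁺ and ln(t + 5) → −∞.
Multiplying by 4 gives -∞.

-∞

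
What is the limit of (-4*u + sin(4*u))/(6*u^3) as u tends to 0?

Direct substitution gives 0/0.
Apply L'Hôpital: lim (4*cos(4*u) - 4)/(18*u^2), still 0/0.
Apply L'Hôpital: lim (-16*sin(4*u))/(36*u), still 0/0.
After 3 applications of L'Hôpital's rule the quotient is (-64*cos(4*u))/(36); substituting u = 0 gives -16/9.

-16/9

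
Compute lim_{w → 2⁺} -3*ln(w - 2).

As w → 2⁺, w - 2 → 0⁺ and ln(w - 2) → −∞.
Multiplying by -3 gives ∞.

∞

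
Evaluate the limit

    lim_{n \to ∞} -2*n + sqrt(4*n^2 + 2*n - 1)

1/2

This has the form ∞ − ∞. Multiply and divide by the conjugate √(4*n^2 + 2*n - 1) + 2n.
That gives (2n - 1) / (√(4*n^2 + 2*n - 1) + 2n).
Divide numerator and denominator by n: the limit is 2/(2·2) = 1/2.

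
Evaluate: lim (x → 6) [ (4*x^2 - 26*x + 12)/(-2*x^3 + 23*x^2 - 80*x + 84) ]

Since x = 6 makes numerator and denominator zero, (x - 6) divides both.
Cancelling it gives (4*x - 2)/(-2*x^2 + 11*x - 14); now plug in x = 6 to get -11/10.

-11/10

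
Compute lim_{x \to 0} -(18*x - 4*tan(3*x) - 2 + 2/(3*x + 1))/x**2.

Substitution gives 0/0; apply L'Hôpital's rule 2 times.
After differentiating numerator and denominator 2 times the quotient is (-72*tan(3*x)/cos(3*x)^2 + 36/(3*x + 1)^3)/(-2); at x = 0 this is -18.

-18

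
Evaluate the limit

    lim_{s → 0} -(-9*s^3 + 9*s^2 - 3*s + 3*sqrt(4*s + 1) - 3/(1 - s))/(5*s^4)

33/5

Substitution gives 0/0; apply L'Hôpital's rule 4 times.
After differentiating numerator and denominator 4 times the quotient is (-720/(4*s + 1)^(7/2) + 72/(s - 1)^5)/(-120); at s = 0 this is 33/5.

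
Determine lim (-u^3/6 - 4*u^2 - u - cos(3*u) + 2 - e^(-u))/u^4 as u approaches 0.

Substitution gives 0/0 (the numerator vanishes to order 4).
Expand each term to order u^4: the coefficient of u^4 in −cos(3u) is -27/8 and in −e^(-u) is -1/24.
Lower-order terms cancel with the polynomial part, so the numerator is (-41/12)·u^4 + o(u^4), and the limit is (-41/12)/(1) = -41/12.

-41/12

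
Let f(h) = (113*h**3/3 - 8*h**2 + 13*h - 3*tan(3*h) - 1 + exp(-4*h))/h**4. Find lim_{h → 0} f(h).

32/3

Substitution gives 0/0; apply L'Hôpital's rule 4 times.
After differentiating numerator and denominator 4 times the quotient is (-5832*tan(3*h)^5 - 9720*tan(3*h)^3 - 3888*tan(3*h) + 256*e^(-4*h))/(24); at h = 0 this is 32/3.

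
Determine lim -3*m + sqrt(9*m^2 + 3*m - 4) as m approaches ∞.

1/2

An ∞ − ∞ form. Rationalising with the conjugate, the difference becomes (3m - 4) / (√(9*m^2 + 3*m - 4) + 3m).
For large m the denominator behaves like 2·3m, so the quotient tends to 3/6 = 1/2.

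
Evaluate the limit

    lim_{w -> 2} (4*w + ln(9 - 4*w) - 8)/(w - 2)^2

Direct substitution gives 0/0.
Apply L'Hôpital: lim (4 - 4/(9 - 4*w))/(2*w - 4), still 0/0.
After 2 applications of L'Hôpital's rule the quotient is (-16/(9 - 4*w)^2)/(2); substituting w = 2 gives -8.

-8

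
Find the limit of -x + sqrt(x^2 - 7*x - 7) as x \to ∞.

This has the form ∞ − ∞. Multiply and divide by the conjugate √(x^2 - 7*x - 7) + x.
That gives (-7x - 7) / (√(x^2 - 7*x - 7) + x).
Divide numerator and denominator by x: the limit is -7/(2·1) = -7/2.

-7/2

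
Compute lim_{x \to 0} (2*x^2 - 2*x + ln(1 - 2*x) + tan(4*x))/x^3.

Substitution gives 0/0 (the numerator vanishes to order 3).
Expand each term to order x^3: the coefficient of x^3 in tan(4x) is 64/3 and in ln(1 - 2x) is -8/3.
Lower-order terms cancel with the polynomial part, so the numerator is (56/3)·x^3 + o(x^3), and the limit is (56/3)/(1) = 56/3.

56/3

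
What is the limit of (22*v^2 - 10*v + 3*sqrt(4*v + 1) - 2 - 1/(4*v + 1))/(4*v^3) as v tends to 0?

Substitution gives 0/0; apply L'Hôpital's rule 3 times.
After differentiating numerator and denominator 3 times the quotient is (384/(4*v + 1)^4 + 72/(4*v + 1)^(5/2))/(24); at v = 0 this is 19.

19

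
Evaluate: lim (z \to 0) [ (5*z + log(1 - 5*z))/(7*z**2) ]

-25/14

Direct substitution gives 0/0.
Apply L'Hôpital: lim (5 - 5/(1 - 5*z))/(14*z), still 0/0.
After 2 applications of L'Hôpital's rule the quotient is (-25/(1 - 5*z)^2)/(14); substituting z = 0 gives -25/14.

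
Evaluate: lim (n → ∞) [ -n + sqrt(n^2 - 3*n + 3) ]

An ∞ − ∞ form. Rationalising with the conjugate, the difference becomes (-3n + 3) / (√(n^2 - 3*n + 3) + n).
For large n the denominator behaves like 2·n, so the quotient tends to -3/2 = -3/2.

-3/2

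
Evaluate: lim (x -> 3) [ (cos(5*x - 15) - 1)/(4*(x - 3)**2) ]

-25/8

Direct substitution gives 0/0.
Apply L'Hôpital: lim (-5*sin(5*x - 15))/(8*x - 24), still 0/0.
After 2 applications of L'Hôpital's rule the quotient is (-25*cos(5*x - 15))/(8); substituting x = 3 gives -25/8.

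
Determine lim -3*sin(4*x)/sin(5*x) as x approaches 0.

-12/5

Substitution gives 0/0.
Divide numerator and denominator by x: sin(4x)/x → 4 and sin(5x)/x → 5, so the limit is -3·4/5 = -12/5.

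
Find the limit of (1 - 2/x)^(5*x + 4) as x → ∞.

Write it as [(1 - 2/x)^x]^(5) · (1 - 2/x)^(4). The bracketed term tends to e^(-2) and the second factor to 1, so the limit is e^(-10).

e^(-10)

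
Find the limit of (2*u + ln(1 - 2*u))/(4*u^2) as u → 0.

Direct substitution gives 0/0.
Apply L'Hôpital: lim (2 - 2/(1 - 2*u))/(8*u), still 0/0.
After 2 applications of L'Hôpital's rule the quotient is (-4/(1 - 2*u)^2)/(8); substituting u = 0 gives -1/2.

-1/2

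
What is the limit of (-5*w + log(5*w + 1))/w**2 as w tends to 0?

Direct substitution gives 0/0.
Apply L'Hôpital: lim (-5 + 5/(5*w + 1))/(2*w), still 0/0.
After 2 applications of L'Hôpital's rule the quotient is (-25/(5*w + 1)^2)/(2); substituting w = 0 gives -25/2.

-25/2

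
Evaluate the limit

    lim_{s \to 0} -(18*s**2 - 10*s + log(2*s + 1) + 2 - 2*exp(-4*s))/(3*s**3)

-8

Substitution gives 0/0 (the numerator vanishes to order 3).
Expand each term to order s^3: the coefficient of s^3 in -2·e^(-4s) is 64/3 and in ln(1 + 2s) is 8/3.
Lower-order terms cancel with the polynomial part, so the numerator is (24)·s^3 + o(s^3), and the limit is (24)/(-3) = -8.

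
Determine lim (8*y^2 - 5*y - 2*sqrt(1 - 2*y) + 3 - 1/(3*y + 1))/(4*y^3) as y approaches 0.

7

Substitution gives 0/0; apply L'Hôpital's rule 3 times.
After differentiating numerator and denominator 3 times the quotient is (162/(3*y + 1)^4 + 6/(1 - 2*y)^(5/2))/(24); at y = 0 this is 7.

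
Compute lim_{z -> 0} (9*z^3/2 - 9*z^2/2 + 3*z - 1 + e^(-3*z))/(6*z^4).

9/16

Direct substitution gives 0/0.
Apply L'Hôpital: lim (27*z^2/2 - 9*z + 3 - 3*e^(-3*z))/(24*z^3), still 0/0.
Apply L'Hôpital: lim (27*z - 9 + 9*e^(-3*z))/(72*z^2), still 0/0.
Apply L'Hôpital: lim (27 - 27*e^(-3*z))/(144*z), still 0/0.
After 4 applications of L'Hôpital's rule the quotient is (81*e^(-3*z))/(144); substituting z = 0 gives 9/16.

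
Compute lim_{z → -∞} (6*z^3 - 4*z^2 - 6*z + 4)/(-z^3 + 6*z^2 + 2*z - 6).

-6

Numerator and denominator both have degree 3.
Dividing every term by z^3, all lower-order terms vanish and the limit is the ratio of leading coefficients, 6/(-1) = -6.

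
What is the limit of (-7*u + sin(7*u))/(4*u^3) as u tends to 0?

Direct substitution gives 0/0.
Apply L'Hôpital: lim (7*cos(7*u) - 7)/(12*u^2), still 0/0.
Apply L'Hôpital: lim (-49*sin(7*u))/(24*u), still 0/0.
After 3 applications of L'Hôpital's rule the quotient is (-343*cos(7*u))/(24); substituting u = 0 gives -343/24.

-343/24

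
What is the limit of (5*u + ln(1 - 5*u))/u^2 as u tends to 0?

-25/2

Direct substitution gives 0/0.
Apply L'Hôpital: lim (5 - 5/(1 - 5*u))/(2*u), still 0/0.
After 2 applications of L'Hôpital's rule the quotient is (-25/(1 - 5*u)^2)/(2); substituting u = 0 gives -25/2.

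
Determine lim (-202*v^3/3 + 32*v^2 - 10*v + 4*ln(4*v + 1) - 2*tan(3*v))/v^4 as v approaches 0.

-256

Substitution gives 0/0; apply L'Hôpital's rule 4 times.
After differentiating numerator and denominator 4 times the quotient is (1296*tan(3*v)/cos(3*v)^2 - 3888*tan(3*v)/cos(3*v)^4 - 6144/(4*v + 1)^4)/(24); at v = 0 this is -256.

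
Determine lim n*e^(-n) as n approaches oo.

0

Write as n^1/e^{1n}, an ∞/∞ form.
Exponential growth dominates any polynomial, so repeated L'Hôpital (or the standard result) gives 0.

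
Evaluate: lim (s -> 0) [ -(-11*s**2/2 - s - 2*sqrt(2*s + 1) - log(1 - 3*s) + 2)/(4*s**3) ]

Substitution gives 0/0 (the numerator vanishes to order 3).
Expand each term to order s^3: the coefficient of s^3 in −ln(1 - 3s) is 9 and in -2·√(1 + 2s) is -1.
Lower-order terms cancel with the polynomial part, so the numerator is (8)·s^3 + o(s^3), and the limit is (8)/(-4) = -2.

-2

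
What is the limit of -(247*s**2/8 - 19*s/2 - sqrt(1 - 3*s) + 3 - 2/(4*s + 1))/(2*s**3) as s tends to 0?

Substitution gives 0/0; apply L'Hôpital's rule 3 times.
After differentiating numerator and denominator 3 times the quotient is (768/(4*s + 1)^4 + 81/(8*(1 - 3*s)^(5/2)))/(-12); at s = 0 this is -2075/32.

-2075/32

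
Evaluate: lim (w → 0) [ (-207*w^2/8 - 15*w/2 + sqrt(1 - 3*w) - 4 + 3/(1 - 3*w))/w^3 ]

Substitution gives 0/0; apply L'Hôpital's rule 3 times.
After differentiating numerator and denominator 3 times the quotient is (486/(1 - 3*w)^4 - 81*(3*w - 1)^4/(8*(1 - 3*w)^(13/2)))/(6); at w = 0 this is 1269/16.

1269/16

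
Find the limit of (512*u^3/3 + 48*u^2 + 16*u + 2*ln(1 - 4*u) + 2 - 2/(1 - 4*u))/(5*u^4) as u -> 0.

-128

Substitution gives 0/0 (the numerator vanishes to order 4).
Expand each term to order u^4: the coefficient of u^4 in -2·1/(1 - 4u) is -512 and in 2·ln(1 - 4u) is -128.
Lower-order terms cancel with the polynomial part, so the numerator is (-640)·u^4 + o(u^4), and the limit is (-640)/(5) = -128.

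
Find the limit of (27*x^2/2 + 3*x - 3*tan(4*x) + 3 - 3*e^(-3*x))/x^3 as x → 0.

-101/2

Substitution gives 0/0 (the numerator vanishes to order 3).
Expand each term to order x^3: the coefficient of x^3 in -3·tan(4x) is -64 and in -3·e^(-3x) is 27/2.
Lower-order terms cancel with the polynomial part, so the numerator is (-101/2)·x^3 + o(x^3), and the limit is (-101/2)/(1) = -101/2.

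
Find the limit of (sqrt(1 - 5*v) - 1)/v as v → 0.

A 0/0 form; rationalise with √(1 - 5v) + √1. This collapses the numerator to -5v, leaving -5/(√(1 - 5v) + √1) → -5/(2√1) = -5/2.

-5/2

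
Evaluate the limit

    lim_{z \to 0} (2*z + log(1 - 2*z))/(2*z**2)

-1

Direct substitution gives 0/0.
Apply L'Hôpital: lim (2 - 2/(1 - 2*z))/(4*z), still 0/0.
After 2 applications of L'Hôpital's rule the quotient is (-4/(1 - 2*z)^2)/(4); substituting z = 0 gives -1.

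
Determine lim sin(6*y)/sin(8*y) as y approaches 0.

3/4

Substitution gives 0/0.
Divide numerator and denominator by y: sin(6y)/y → 6 and sin(8y)/y → 8, so the limit is 1·6/8 = 3/4.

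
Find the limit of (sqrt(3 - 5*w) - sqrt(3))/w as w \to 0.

Substitution gives 0/0. Multiply numerator and denominator by the conjugate √(3 - 5w) + √3.
The numerator becomes (3 - 5w) − 3 = -5w, so the expression simplifies to -5/(√(3 - 5w) + √3).
Letting w → 0 gives -5/(2√3) = -5*√(3)/6.

-5*√(3)/6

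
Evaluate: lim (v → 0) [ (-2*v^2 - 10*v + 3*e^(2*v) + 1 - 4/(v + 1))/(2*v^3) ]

4

Substitution gives 0/0 (the numerator vanishes to order 3).
Expand each term to order v^3: the coefficient of v^3 in -4·1/(1 + v) is 4 and in 3·e^(2v) is 4.
Lower-order terms cancel with the polynomial part, so the numerator is (8)·v^3 + o(v^3), and the limit is (8)/(2) = 4.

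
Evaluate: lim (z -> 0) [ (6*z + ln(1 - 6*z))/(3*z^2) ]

Direct substitution gives 0/0.
Apply L'Hôpital: lim (6 - 6/(1 - 6*z))/(6*z), still 0/0.
After 2 applications of L'Hôpital's rule the quotient is (-36/(1 - 6*z)^2)/(6); substituting z = 0 gives -6.

-6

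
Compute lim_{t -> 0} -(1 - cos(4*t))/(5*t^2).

-8/5

Substitution gives 0/0.
Use (1 − cos u)/u² → 1/2 with u = 4t: the limit is 4²/(2·(-5)) = -8/5.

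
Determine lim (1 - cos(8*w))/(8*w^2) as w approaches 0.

Substitution gives 0/0.
Use (1 − cos u)/u² → 1/2 with u = 8w: the limit is 8²/(2·8) = 4.

4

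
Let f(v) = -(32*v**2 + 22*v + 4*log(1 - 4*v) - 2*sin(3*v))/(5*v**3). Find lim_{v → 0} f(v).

Substitution gives 0/0 (the numerator vanishes to order 3).
Expand each term to order v^3: the coefficient of v^3 in 4·ln(1 - 4v) is -256/3 and in -2·sin(3v) is 9.
Lower-order terms cancel with the polynomial part, so the numerator is (-229/3)·v^3 + o(v^3), and the limit is (-229/3)/(-5) = 229/15.

229/15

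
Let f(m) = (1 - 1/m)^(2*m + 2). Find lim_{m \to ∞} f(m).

e^(-2)

Let L be the limit and take ln: ln L = lim (2m + 2)·ln(1 - 1/m) = lim (2m + 2)·(-1/m + O(1/m²)) = -2.
Hence L = e^(-2).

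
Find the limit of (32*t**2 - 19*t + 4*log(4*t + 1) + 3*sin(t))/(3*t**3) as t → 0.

509/18

Substitution gives 0/0; apply L'Hôpital's rule 3 times.
After differentiating numerator and denominator 3 times the quotient is (-3*cos(t) + 512/(4*t + 1)^3)/(18); at t = 0 this is 509/18.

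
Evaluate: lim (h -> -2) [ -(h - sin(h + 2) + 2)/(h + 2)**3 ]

Direct substitution gives 0/0.
Apply L'Hôpital: lim (1 - cos(h + 2))/(-3*(h + 2)^2), still 0/0.
Apply L'Hôpital: lim (sin(h + 2))/(-6*h - 12), still 0/0.
After 3 applications of L'Hôpital's rule the quotient is (cos(h + 2))/(-6); substituting h = -2 gives -1/6.

-1/6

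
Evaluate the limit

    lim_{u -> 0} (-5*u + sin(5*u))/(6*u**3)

Direct substitution gives 0/0.
Apply L'Hôpital: lim (5*cos(5*u) - 5)/(18*u^2), still 0/0.
Apply L'Hôpital: lim (-25*sin(5*u))/(36*u), still 0/0.
After 3 applications of L'Hôpital's rule the quotient is (-125*cos(5*u))/(36); substituting u = 0 gives -125/36.

-125/36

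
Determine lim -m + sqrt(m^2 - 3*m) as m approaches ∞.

This has the form ∞ − ∞. Multiply and divide by the conjugate √(m^2 - 3*m) + m.
That gives (-3m) / (√(m^2 - 3*m) + m).
Divide numerator and denominator by m: the limit is -3/(2·1) = -3/2.

-3/2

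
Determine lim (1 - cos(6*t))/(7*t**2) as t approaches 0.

Substitution gives 0/0.
Use (1 − cos u)/u² → 1/2 with u = 6t: the limit is 6²/(2·7) = 18/7.

18/7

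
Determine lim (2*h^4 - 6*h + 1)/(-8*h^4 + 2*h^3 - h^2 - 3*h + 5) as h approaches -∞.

Numerator and denominator both have degree 4.
Dividing every term by h^4, all lower-order terms vanish and the limit is the ratio of leading coefficients, 2/(-8) = -1/4.

-1/4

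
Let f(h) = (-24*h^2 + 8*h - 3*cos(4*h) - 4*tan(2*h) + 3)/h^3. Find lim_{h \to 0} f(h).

Substitution gives 0/0; apply L'Hôpital's rule 3 times.
After differentiating numerator and denominator 3 times the quotient is (-192*sin(4*h) - 192*tan(2*h)^4 - 256*tan(2*h)^2 - 64)/(6); at h = 0 this is -32/3.

-32/3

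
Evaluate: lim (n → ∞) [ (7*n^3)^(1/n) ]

1

Base → ∞ and exponent → 0: an ∞^0 form.
Take logs: (1/n)·ln(7·n^3) = (ln 7 + 3·ln n)/n → 0.
So the limit is e^0 = 1.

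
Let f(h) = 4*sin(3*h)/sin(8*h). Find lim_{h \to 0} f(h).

Substitution gives 0/0.
Divide numerator and denominator by h: sin(3h)/h → 3 and sin(8h)/h → 8, so the limit is 4·3/8 = 3/2.

3/2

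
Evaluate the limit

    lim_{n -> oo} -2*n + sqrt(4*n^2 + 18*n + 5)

9/2

An ∞ − ∞ form. Rationalising with the conjugate, the difference becomes (18n + 5) / (√(4*n^2 + 18*n + 5) + 2n).
For large n the denominator behaves like 2·2n, so the quotient tends to 18/4 = 9/2.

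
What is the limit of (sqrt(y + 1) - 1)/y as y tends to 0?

1/2

Substitution gives 0/0. Multiply numerator and denominator by the conjugate √(1 + y) + √1.
The numerator becomes (1 + y) − 1 = y, so the expression simplifies to 1/(√(1 + y) + √1).
Letting y → 0 gives 1/(2√1) = 1/2.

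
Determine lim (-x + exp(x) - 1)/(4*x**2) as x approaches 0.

Direct substitution gives 0/0.
Apply L'Hôpital: lim (e^(x) - 1)/(8*x), still 0/0.
After 2 applications of L'Hôpital's rule the quotient is (e^(x))/(8); substituting x = 0 gives 1/8.

1/8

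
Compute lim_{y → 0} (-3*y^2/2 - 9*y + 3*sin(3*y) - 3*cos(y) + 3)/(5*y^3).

-27/10

Substitution gives 0/0; apply L'Hôpital's rule 3 times.
After differentiating numerator and denominator 3 times the quotient is (-3*sin(y) - 81*cos(3*y))/(30); at y = 0 this is -27/10.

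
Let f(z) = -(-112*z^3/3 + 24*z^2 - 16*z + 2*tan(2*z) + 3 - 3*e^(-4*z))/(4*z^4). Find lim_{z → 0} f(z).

Substitution gives 0/0 (the numerator vanishes to order 4).
Expand each term to order z^4: the coefficient of z^4 in 2·tan(2z) is 0 and in -3·e^(-4z) is -32.
Lower-order terms cancel with the polynomial part, so the numerator is (-32)·z^4 + o(z^4), and the limit is (-32)/(-4) = 8.

8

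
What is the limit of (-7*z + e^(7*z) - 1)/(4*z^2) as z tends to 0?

49/8

Direct substitution gives 0/0.
Apply L'Hôpital: lim (7*e^(7*z) - 7)/(8*z), still 0/0.
After 2 applications of L'Hôpital's rule the quotient is (49*e^(7*z))/(8); substituting z = 0 gives 49/8.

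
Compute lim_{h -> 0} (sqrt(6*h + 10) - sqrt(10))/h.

A 0/0 form; rationalise with √(10 + 6h) + √10. This collapses the numerator to 6h, leaving 6/(√(10 + 6h) + √10) → 6/(2√10) = 3*√(10)/10.

3*√(10)/10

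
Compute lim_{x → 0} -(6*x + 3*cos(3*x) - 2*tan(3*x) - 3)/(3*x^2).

9/2

Substitution gives 0/0 (the numerator vanishes to order 2).
Expand each term to order x^2: the coefficient of x^2 in 3·cos(3x) is -27/2 and in -2·tan(3x) is 0.
Lower-order terms cancel with the polynomial part, so the numerator is (-27/2)·x^2 + o(x^2), and the limit is (-27/2)/(-3) = 9/2.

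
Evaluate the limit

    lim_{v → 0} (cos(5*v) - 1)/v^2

Direct substitution gives 0/0.
Apply L'Hôpital: lim (-5*sin(5*v))/(2*v), still 0/0.
After 2 applications of L'Hôpital's rule the quotient is (-25*cos(5*v))/(2); substituting v = 0 gives -25/2.

-25/2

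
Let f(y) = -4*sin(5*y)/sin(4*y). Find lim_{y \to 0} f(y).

-5

Substitution gives 0/0.
Divide numerator and denominator by y: sin(5y)/y → 5 and sin(4y)/y → 4, so the limit is -4·5/4 = -5.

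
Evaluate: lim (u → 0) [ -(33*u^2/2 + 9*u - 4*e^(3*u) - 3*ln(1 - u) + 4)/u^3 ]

17

Substitution gives 0/0 (the numerator vanishes to order 3).
Expand each term to order u^3: the coefficient of u^3 in -3·ln(1 - u) is 1 and in -4·e^(3u) is -18.
Lower-order terms cancel with the polynomial part, so the numerator is (-17)·u^3 + o(u^3), and the limit is (-17)/(-1) = 17.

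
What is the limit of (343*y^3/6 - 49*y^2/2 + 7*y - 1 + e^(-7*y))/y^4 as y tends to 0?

Direct substitution gives 0/0.
Apply L'Hôpital: lim (343*y^2/2 - 49*y + 7 - 7*e^(-7*y))/(4*y^3), still 0/0.
Apply L'Hôpital: lim (343*y - 49 + 49*e^(-7*y))/(12*y^2), still 0/0.
Apply L'Hôpital: lim (343 - 343*e^(-7*y))/(24*y), still 0/0.
After 4 applications of L'Hôpital's rule the quotient is (2401*e^(-7*y))/(24); substituting y = 0 gives 2401/24.

2401/24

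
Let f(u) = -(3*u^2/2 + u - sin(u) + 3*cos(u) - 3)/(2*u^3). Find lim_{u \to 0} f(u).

-1/12

Substitution gives 0/0 (the numerator vanishes to order 3).
Expand each term to order u^3: the coefficient of u^3 in −sin(u) is 1/6 and in 3·cos(u) is 0.
Lower-order terms cancel with the polynomial part, so the numerator is (1/6)·u^3 + o(u^3), and the limit is (1/6)/(-2) = -1/12.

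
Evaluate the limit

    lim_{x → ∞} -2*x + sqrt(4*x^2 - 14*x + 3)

-7/2

This has the form ∞ − ∞. Multiply and divide by the conjugate √(4*x^2 - 14*x + 3) + 2x.
That gives (-14x + 3) / (√(4*x^2 - 14*x + 3) + 2x).
Divide numerator and denominator by x: the limit is -14/(2·2) = -7/2.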